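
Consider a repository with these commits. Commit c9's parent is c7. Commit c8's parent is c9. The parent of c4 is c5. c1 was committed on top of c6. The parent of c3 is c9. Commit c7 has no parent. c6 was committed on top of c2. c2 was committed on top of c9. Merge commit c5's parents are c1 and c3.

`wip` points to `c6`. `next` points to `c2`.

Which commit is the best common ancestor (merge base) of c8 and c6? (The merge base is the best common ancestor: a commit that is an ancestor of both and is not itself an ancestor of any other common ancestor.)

c9

Ancestors of c8: {c7, c8, c9}.
Ancestors of c6: {c2, c6, c7, c9}.
Common ancestors: {c7, c9}.
Among these, c9 is not an ancestor of any other common ancestor — it is the merge base.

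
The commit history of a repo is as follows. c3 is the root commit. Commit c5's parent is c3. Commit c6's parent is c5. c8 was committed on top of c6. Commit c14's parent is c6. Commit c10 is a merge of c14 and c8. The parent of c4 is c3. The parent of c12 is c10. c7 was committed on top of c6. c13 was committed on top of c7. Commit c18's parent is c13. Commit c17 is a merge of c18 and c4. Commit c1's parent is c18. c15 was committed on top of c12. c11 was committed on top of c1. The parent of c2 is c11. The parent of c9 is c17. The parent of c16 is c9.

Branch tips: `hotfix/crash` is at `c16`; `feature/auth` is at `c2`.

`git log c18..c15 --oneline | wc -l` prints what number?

Reachable from c15: {c10, c12, c14, c15, c3, c5, c6, c8}.
Reachable from c18: {c13, c18, c3, c5, c6, c7}.
In c15's history but not c18's: {c10, c12, c14, c15, c8} — 5 commits.

5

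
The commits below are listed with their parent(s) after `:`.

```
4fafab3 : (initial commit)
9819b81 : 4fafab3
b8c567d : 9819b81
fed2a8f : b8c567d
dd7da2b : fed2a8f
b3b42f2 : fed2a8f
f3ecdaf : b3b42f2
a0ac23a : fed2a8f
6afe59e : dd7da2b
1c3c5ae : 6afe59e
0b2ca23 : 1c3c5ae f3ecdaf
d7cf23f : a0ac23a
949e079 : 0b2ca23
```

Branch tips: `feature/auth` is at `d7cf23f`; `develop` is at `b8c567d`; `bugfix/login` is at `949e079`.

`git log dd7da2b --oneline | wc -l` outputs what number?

5

Walking parent pointers from dd7da2b: reachable set = {4fafab3, 9819b81, b8c567d, dd7da2b, fed2a8f}.
That is 5 commits.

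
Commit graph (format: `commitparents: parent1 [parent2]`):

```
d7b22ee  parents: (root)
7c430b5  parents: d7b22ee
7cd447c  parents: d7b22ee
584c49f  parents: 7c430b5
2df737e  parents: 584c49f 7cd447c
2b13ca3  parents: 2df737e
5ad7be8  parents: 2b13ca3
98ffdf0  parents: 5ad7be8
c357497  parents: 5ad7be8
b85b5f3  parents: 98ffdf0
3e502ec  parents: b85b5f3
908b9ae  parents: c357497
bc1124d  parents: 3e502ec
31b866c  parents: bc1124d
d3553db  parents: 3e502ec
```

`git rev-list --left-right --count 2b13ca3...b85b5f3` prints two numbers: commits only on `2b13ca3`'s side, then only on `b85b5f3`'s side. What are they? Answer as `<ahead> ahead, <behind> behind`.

0 ahead, 3 behind

Reachable from 2b13ca3: {2b13ca3, 2df737e, 584c49f, 7c430b5, 7cd447c, d7b22ee}.
Reachable from b85b5f3: {2b13ca3, 2df737e, 584c49f, 5ad7be8, 7c430b5, 7cd447c, 98ffdf0, b85b5f3, d7b22ee}.
Only in 2b13ca3's history (ahead): {} — 0.
Only in b85b5f3's history (behind): {5ad7be8, 98ffdf0, b85b5f3} — 3.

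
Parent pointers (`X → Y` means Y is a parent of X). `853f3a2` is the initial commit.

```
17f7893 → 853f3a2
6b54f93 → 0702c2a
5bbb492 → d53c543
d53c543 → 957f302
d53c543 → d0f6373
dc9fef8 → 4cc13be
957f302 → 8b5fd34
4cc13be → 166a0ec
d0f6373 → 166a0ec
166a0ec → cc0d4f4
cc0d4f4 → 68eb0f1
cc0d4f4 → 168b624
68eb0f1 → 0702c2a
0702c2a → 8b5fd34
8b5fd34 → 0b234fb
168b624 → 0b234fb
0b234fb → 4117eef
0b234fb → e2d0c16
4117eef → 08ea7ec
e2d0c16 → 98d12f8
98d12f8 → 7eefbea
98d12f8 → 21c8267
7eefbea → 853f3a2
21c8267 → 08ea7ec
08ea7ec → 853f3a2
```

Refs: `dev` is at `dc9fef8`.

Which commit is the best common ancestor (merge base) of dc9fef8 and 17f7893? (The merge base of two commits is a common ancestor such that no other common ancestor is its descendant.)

Ancestors of dc9fef8: {0702c2a, 08ea7ec, 0b234fb, 166a0ec, 168b624, 21c8267, 4117eef, 4cc13be, 68eb0f1, 7eefbea, 853f3a2, 8b5fd34, 98d12f8, cc0d4f4, dc9fef8, e2d0c16}.
Ancestors of 17f7893: {17f7893, 853f3a2}.
Common ancestors: {853f3a2}.
The only common ancestor is 853f3a2, so it is the merge base.

853f3a2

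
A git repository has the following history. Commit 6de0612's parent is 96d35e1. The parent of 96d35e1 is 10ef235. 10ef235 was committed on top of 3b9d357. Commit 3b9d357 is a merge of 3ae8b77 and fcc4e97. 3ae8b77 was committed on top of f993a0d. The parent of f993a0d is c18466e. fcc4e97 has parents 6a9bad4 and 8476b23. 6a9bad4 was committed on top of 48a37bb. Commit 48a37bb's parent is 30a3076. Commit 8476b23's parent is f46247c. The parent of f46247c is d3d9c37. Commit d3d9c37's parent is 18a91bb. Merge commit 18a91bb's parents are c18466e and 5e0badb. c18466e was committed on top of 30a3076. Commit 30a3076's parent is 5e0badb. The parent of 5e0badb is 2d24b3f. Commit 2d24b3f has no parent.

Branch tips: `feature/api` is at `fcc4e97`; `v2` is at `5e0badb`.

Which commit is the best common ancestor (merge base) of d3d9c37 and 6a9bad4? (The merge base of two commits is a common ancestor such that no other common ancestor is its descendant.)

Ancestors of d3d9c37: {18a91bb, 2d24b3f, 30a3076, 5e0badb, c18466e, d3d9c37}.
Ancestors of 6a9bad4: {2d24b3f, 30a3076, 48a37bb, 5e0badb, 6a9bad4}.
Common ancestors: {2d24b3f, 30a3076, 5e0badb}.
Among these, 30a3076 is not an ancestor of any other common ancestor — it is the merge base.

30a3076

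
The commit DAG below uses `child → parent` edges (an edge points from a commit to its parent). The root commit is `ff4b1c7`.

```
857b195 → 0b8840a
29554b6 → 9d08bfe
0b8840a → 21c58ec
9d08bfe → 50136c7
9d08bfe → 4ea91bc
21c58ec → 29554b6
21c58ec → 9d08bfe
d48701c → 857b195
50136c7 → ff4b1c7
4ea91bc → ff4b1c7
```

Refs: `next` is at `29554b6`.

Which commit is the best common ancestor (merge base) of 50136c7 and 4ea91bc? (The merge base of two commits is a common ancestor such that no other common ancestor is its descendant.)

Ancestors of 50136c7: {50136c7, ff4b1c7}.
Ancestors of 4ea91bc: {4ea91bc, ff4b1c7}.
Common ancestors: {ff4b1c7}.
The only common ancestor is ff4b1c7, so it is the merge base.

ff4b1c7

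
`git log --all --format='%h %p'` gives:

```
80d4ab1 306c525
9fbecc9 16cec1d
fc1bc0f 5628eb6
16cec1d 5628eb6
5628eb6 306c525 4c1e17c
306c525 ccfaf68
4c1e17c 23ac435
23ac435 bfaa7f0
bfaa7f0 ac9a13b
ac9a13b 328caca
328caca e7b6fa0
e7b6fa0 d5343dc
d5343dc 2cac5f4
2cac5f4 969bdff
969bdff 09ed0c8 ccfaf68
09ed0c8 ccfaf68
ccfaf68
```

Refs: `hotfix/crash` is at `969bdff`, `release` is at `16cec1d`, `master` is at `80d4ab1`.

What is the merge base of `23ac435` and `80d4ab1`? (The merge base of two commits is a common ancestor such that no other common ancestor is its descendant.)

Ancestors of 23ac435: {09ed0c8, 23ac435, 2cac5f4, 328caca, 969bdff, ac9a13b, bfaa7f0, ccfaf68, d5343dc, e7b6fa0}.
Ancestors of 80d4ab1: {306c525, 80d4ab1, ccfaf68}.
Common ancestors: {ccfaf68}.
The only common ancestor is ccfaf68, so it is the merge base.

ccfaf68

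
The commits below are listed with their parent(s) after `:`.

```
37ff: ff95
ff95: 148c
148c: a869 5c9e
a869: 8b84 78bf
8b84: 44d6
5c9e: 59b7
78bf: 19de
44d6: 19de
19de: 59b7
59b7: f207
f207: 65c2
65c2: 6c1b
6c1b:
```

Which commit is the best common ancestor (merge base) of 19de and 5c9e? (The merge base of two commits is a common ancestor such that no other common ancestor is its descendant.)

Ancestors of 19de: {19de, 59b7, 65c2, 6c1b, f207}.
Ancestors of 5c9e: {59b7, 5c9e, 65c2, 6c1b, f207}.
Common ancestors: {59b7, 65c2, 6c1b, f207}.
Among these, 59b7 is not an ancestor of any other common ancestor — it is the merge base.

59b7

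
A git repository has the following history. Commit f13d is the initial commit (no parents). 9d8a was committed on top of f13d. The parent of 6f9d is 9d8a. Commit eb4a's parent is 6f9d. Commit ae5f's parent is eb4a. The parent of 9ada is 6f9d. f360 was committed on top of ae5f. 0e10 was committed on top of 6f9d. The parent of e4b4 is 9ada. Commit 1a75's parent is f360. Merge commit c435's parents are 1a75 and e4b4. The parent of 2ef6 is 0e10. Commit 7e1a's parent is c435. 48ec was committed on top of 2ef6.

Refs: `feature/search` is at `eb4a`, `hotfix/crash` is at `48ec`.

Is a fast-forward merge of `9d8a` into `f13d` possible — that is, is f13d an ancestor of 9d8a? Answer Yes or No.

A fast-forward from f13d to 9d8a is possible iff f13d is an ancestor of 9d8a.
Ancestors of 9d8a: {9d8a, f13d}.
f13d is among them, so fast-forward is possible.

Yes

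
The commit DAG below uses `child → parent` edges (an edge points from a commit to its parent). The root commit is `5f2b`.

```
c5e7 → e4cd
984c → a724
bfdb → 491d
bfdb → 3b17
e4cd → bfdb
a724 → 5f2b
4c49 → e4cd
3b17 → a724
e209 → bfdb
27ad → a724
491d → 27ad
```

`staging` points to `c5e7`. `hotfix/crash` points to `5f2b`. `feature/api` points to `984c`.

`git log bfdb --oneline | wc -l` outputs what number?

Walking parent pointers from bfdb: reachable set = {27ad, 3b17, 491d, 5f2b, a724, bfdb}.
That is 6 commits.

6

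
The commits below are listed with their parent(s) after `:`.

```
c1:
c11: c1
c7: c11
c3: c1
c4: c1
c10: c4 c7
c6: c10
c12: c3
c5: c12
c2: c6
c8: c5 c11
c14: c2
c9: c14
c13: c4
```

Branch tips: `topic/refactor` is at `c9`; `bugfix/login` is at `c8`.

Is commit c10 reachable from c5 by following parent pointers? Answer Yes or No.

Ancestors of c5: {c1, c12, c3, c5}.
c10 is not in that set, so it is not an ancestor of c5.

No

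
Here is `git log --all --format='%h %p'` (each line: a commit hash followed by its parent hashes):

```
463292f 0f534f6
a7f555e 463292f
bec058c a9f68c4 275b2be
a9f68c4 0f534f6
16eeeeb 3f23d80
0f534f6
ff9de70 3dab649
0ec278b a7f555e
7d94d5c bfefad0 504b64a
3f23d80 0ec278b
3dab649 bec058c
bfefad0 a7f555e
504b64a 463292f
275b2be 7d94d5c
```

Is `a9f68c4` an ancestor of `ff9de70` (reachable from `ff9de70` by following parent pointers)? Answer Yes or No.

Yes

Ancestors of ff9de70 (commits reachable by following parents): {0f534f6, 275b2be, 3dab649, 463292f, 504b64a, 7d94d5c, a7f555e, a9f68c4, bec058c, bfefad0, ff9de70}.
a9f68c4 is in that set, so it is an ancestor of ff9de70.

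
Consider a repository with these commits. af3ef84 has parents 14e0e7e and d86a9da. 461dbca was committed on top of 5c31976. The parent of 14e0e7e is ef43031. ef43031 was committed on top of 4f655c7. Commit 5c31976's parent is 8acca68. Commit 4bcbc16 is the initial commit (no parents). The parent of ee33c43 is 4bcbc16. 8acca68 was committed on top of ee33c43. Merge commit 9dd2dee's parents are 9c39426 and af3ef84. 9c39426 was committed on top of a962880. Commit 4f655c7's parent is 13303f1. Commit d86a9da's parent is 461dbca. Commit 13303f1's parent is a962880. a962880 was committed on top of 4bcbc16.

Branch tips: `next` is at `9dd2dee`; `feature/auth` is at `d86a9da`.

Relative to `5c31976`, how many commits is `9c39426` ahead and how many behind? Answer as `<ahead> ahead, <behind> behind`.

2 ahead, 3 behind

Reachable from 9c39426: {4bcbc16, 9c39426, a962880}.
Reachable from 5c31976: {4bcbc16, 5c31976, 8acca68, ee33c43}.
Only in 9c39426's history (ahead): {9c39426, a962880} — 2.
Only in 5c31976's history (behind): {5c31976, 8acca68, ee33c43} — 3.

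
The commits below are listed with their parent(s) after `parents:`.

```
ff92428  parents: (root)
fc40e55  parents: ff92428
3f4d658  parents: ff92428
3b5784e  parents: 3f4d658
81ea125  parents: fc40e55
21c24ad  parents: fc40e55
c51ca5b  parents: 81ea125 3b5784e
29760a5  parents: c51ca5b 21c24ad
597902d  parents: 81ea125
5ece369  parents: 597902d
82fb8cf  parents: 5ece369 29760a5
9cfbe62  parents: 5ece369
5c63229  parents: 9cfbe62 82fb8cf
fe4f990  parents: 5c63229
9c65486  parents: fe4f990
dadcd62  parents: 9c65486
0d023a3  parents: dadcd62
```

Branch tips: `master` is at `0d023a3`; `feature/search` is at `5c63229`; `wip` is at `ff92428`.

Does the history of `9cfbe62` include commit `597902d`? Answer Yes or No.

Ancestors of 9cfbe62 (commits reachable by following parents): {597902d, 5ece369, 81ea125, 9cfbe62, fc40e55, ff92428}.
597902d is in that set, so it is an ancestor of 9cfbe62.

Yes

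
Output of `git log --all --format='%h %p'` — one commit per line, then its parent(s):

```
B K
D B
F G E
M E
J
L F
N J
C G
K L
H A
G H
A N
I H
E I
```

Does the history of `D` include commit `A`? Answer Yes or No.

Yes

Ancestors of D (commits reachable by following parents): {A, B, D, E, F, G, H, I, J, K, L, N}.
A is in that set, so it is an ancestor of D.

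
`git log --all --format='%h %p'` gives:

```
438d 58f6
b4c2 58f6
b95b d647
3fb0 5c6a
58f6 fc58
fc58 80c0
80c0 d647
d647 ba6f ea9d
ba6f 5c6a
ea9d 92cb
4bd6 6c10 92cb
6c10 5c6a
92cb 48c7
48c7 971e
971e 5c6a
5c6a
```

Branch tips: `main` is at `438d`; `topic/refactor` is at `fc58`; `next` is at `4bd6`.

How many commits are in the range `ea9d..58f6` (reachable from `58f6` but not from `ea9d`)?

Reachable from 58f6: {48c7, 58f6, 5c6a, 80c0, 92cb, 971e, ba6f, d647, ea9d, fc58}.
Reachable from ea9d: {48c7, 5c6a, 92cb, 971e, ea9d}.
In 58f6's history but not ea9d's: {58f6, 80c0, ba6f, d647, fc58} — 5 commits.

5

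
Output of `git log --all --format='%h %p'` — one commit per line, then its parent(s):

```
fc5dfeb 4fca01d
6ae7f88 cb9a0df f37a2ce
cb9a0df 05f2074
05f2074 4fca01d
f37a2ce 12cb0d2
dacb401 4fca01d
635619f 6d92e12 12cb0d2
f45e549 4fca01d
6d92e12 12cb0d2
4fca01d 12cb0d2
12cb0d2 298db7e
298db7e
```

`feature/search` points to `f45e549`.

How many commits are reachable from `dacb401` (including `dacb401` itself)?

4

Walking parent pointers from dacb401: reachable set = {12cb0d2, 298db7e, 4fca01d, dacb401}.
That is 4 commits.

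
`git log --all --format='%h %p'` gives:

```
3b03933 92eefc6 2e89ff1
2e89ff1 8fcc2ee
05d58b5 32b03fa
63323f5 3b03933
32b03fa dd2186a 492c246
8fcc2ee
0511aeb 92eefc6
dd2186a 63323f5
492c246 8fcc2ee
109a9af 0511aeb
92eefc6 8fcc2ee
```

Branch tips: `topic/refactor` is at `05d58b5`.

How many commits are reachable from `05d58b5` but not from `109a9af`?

Reachable from 05d58b5: {05d58b5, 2e89ff1, 32b03fa, 3b03933, 492c246, 63323f5, 8fcc2ee, 92eefc6, dd2186a}.
Reachable from 109a9af: {0511aeb, 109a9af, 8fcc2ee, 92eefc6}.
In 05d58b5's history but not 109a9af's: {05d58b5, 2e89ff1, 32b03fa, 3b03933, 492c246, 63323f5, dd2186a} — 7 commits.

7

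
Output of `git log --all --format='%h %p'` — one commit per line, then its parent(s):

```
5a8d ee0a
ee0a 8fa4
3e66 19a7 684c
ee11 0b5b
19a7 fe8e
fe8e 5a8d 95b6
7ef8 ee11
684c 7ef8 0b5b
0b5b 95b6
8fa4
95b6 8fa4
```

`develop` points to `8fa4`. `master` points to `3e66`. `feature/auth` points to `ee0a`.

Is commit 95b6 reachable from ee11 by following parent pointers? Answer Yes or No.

Yes

Ancestors of ee11 (commits reachable by following parents): {0b5b, 8fa4, 95b6, ee11}.
95b6 is in that set, so it is an ancestor of ee11.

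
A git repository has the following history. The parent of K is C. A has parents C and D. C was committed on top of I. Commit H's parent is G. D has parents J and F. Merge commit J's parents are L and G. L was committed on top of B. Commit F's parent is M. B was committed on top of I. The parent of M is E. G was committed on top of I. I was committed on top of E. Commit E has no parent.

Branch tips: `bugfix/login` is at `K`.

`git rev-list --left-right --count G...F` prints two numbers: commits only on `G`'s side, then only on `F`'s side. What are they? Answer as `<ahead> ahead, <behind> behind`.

2 ahead, 2 behind

Reachable from G: {E, G, I}.
Reachable from F: {E, F, M}.
Only in G's history (ahead): {G, I} — 2.
Only in F's history (behind): {F, M} — 2.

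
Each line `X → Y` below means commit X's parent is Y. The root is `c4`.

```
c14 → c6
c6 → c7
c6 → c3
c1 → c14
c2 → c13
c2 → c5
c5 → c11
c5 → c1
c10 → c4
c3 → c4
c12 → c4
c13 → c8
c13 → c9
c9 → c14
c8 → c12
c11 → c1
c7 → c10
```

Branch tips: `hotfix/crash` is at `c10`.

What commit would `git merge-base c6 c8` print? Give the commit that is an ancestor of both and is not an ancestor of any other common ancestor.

Ancestors of c6: {c10, c3, c4, c6, c7}.
Ancestors of c8: {c12, c4, c8}.
Common ancestors: {c4}.
The only common ancestor is c4, so it is the merge base.

c4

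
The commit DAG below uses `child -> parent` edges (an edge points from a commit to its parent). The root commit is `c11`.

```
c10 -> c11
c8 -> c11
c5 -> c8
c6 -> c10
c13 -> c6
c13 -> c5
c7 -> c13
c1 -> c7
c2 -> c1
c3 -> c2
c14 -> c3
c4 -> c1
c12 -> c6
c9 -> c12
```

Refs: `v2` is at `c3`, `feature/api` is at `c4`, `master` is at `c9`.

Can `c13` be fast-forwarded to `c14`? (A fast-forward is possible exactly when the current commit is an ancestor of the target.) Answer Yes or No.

A fast-forward from c13 to c14 is possible iff c13 is an ancestor of c14.
Ancestors of c14: {c1, c10, c11, c13, c14, c2, c3, c5, c6, c7, c8}.
c13 is among them, so fast-forward is possible.

Yes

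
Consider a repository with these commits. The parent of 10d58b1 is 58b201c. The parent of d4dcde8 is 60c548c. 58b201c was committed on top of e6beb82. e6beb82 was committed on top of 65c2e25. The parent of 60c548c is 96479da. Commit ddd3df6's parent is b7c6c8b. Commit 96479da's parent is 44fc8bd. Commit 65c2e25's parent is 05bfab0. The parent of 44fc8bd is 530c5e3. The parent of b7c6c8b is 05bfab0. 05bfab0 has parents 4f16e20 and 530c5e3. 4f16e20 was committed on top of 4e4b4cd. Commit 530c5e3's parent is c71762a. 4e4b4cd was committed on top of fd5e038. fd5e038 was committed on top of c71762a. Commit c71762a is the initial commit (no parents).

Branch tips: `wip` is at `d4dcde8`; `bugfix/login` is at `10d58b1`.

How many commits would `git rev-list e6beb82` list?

Walking parent pointers from e6beb82: reachable set = {05bfab0, 4e4b4cd, 4f16e20, 530c5e3, 65c2e25, c71762a, e6beb82, fd5e038}.
That is 8 commits.

8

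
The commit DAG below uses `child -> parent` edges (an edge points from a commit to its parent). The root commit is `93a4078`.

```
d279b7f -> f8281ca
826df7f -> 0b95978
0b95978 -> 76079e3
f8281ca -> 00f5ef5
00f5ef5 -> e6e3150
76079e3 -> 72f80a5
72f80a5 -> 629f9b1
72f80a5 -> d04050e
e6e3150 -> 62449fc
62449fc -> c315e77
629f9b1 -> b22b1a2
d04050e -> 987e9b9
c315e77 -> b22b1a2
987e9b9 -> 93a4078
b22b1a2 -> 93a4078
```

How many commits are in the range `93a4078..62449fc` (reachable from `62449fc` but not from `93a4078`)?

3

Reachable from 62449fc: {62449fc, 93a4078, b22b1a2, c315e77}.
Reachable from 93a4078: {93a4078}.
In 62449fc's history but not 93a4078's: {62449fc, b22b1a2, c315e77} — 3 commits.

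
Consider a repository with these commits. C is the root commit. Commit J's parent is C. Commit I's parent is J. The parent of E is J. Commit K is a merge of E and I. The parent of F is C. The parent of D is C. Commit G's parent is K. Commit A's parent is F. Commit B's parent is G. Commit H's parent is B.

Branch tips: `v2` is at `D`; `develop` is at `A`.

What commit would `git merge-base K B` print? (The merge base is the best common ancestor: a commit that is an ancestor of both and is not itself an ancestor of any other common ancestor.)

K

Ancestors of K: {C, E, I, J, K}.
Ancestors of B: {B, C, E, G, I, J, K}.
Common ancestors: {C, E, I, J, K}.
Among these, K is not an ancestor of any other common ancestor — it is the merge base.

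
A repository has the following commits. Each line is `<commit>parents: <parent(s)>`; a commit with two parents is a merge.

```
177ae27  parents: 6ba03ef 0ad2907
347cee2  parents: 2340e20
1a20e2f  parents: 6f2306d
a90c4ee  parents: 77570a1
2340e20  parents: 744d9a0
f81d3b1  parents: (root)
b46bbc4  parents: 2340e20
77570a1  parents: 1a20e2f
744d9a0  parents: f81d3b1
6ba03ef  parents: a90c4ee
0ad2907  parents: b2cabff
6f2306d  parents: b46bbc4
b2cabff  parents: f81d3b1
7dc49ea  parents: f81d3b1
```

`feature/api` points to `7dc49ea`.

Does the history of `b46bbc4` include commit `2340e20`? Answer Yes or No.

Ancestors of b46bbc4 (commits reachable by following parents): {2340e20, 744d9a0, b46bbc4, f81d3b1}.
2340e20 is in that set, so it is an ancestor of b46bbc4.

Yes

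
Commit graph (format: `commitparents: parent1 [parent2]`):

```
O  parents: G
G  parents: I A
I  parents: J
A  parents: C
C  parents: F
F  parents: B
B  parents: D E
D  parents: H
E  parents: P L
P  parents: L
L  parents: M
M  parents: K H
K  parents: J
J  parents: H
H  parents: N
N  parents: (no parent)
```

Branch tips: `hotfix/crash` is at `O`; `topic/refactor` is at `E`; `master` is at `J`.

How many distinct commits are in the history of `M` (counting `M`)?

Walking parent pointers from M: reachable set = {H, J, K, M, N}.
That is 5 commits.

5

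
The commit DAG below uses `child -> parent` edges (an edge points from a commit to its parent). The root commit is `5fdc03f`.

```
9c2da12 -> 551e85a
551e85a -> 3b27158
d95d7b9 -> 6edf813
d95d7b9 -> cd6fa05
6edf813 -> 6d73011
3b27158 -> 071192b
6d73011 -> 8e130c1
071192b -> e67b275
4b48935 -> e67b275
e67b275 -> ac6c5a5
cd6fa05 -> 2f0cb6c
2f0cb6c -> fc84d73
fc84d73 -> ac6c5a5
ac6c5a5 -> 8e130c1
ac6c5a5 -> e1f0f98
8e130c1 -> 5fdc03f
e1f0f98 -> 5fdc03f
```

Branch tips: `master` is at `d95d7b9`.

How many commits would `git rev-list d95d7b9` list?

10

Walking parent pointers from d95d7b9: reachable set = {2f0cb6c, 5fdc03f, 6d73011, 6edf813, 8e130c1, ac6c5a5, cd6fa05, d95d7b9, e1f0f98, fc84d73}.
That is 10 commits.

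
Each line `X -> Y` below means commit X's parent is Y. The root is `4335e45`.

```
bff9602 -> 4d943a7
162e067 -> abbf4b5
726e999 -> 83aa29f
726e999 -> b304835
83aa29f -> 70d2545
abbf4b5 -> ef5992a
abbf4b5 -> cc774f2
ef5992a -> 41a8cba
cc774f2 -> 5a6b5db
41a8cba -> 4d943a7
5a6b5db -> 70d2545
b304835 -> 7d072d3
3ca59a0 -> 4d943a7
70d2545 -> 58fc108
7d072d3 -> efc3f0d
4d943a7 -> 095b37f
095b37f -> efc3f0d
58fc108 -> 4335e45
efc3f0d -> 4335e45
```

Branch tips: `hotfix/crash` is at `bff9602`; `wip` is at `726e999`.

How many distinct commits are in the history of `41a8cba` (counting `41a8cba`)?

Walking parent pointers from 41a8cba: reachable set = {095b37f, 41a8cba, 4335e45, 4d943a7, efc3f0d}.
That is 5 commits.

5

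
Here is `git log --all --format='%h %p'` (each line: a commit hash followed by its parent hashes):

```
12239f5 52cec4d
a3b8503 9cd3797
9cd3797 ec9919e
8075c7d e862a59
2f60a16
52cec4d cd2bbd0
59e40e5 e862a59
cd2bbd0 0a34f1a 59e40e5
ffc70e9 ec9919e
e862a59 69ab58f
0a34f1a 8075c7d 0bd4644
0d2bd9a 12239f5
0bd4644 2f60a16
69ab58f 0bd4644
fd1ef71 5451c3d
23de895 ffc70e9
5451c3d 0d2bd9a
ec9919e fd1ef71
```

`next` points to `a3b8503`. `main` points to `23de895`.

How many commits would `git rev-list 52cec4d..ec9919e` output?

Reachable from ec9919e: {0a34f1a, 0bd4644, 0d2bd9a, 12239f5, 2f60a16, 52cec4d, 5451c3d, 59e40e5, 69ab58f, 8075c7d, cd2bbd0, e862a59, ec9919e, fd1ef71}.
Reachable from 52cec4d: {0a34f1a, 0bd4644, 2f60a16, 52cec4d, 59e40e5, 69ab58f, 8075c7d, cd2bbd0, e862a59}.
In ec9919e's history but not 52cec4d's: {0d2bd9a, 12239f5, 5451c3d, ec9919e, fd1ef71} — 5 commits.

5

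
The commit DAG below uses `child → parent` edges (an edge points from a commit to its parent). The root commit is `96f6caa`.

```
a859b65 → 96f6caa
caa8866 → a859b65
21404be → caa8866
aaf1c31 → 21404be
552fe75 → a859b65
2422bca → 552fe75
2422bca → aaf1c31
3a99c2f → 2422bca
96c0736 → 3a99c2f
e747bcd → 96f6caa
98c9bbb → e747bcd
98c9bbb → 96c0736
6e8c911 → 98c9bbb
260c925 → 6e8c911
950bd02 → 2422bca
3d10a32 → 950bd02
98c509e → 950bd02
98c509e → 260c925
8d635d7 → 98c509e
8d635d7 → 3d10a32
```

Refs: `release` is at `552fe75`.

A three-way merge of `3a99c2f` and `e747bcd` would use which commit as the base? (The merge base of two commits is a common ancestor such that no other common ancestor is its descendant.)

Ancestors of 3a99c2f: {21404be, 2422bca, 3a99c2f, 552fe75, 96f6caa, a859b65, aaf1c31, caa8866}.
Ancestors of e747bcd: {96f6caa, e747bcd}.
Common ancestors: {96f6caa}.
The only common ancestor is 96f6caa, so it is the merge base.

96f6caa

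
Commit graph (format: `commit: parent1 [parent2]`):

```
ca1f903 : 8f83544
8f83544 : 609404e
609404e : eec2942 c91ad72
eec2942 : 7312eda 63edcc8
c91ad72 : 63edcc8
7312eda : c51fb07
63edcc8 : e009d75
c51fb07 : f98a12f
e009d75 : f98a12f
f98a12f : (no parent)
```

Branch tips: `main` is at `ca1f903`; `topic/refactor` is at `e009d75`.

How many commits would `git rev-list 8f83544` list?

Walking parent pointers from 8f83544: reachable set = {609404e, 63edcc8, 7312eda, 8f83544, c51fb07, c91ad72, e009d75, eec2942, f98a12f}.
That is 9 commits.

9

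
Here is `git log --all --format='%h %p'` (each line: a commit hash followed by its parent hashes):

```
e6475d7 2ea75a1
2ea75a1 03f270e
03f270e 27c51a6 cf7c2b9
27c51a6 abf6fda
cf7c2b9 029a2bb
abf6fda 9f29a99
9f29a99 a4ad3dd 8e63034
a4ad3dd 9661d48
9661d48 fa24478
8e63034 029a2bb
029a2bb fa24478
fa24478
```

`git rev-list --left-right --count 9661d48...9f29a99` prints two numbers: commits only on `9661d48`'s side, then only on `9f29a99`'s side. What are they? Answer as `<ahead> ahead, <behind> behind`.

0 ahead, 4 behind

Reachable from 9661d48: {9661d48, fa24478}.
Reachable from 9f29a99: {029a2bb, 8e63034, 9661d48, 9f29a99, a4ad3dd, fa24478}.
Only in 9661d48's history (ahead): {} — 0.
Only in 9f29a99's history (behind): {029a2bb, 8e63034, 9f29a99, a4ad3dd} — 4.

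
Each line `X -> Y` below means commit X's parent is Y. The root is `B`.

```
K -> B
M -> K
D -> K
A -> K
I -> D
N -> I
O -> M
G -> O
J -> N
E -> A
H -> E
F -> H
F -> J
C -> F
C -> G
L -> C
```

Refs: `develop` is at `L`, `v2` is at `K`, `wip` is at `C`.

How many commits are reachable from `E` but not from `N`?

2

Reachable from E: {A, B, E, K}.
Reachable from N: {B, D, I, K, N}.
In E's history but not N's: {A, E} — 2 commits.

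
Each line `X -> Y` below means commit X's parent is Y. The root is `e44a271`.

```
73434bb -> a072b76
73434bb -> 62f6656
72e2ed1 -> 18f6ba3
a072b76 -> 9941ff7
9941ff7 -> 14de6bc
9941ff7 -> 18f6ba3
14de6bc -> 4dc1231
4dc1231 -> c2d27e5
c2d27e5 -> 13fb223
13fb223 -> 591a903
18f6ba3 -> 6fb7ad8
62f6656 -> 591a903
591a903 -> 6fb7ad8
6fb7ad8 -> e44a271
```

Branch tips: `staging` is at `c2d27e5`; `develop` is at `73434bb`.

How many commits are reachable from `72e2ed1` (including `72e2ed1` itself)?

Walking parent pointers from 72e2ed1: reachable set = {18f6ba3, 6fb7ad8, 72e2ed1, e44a271}.
That is 4 commits.

4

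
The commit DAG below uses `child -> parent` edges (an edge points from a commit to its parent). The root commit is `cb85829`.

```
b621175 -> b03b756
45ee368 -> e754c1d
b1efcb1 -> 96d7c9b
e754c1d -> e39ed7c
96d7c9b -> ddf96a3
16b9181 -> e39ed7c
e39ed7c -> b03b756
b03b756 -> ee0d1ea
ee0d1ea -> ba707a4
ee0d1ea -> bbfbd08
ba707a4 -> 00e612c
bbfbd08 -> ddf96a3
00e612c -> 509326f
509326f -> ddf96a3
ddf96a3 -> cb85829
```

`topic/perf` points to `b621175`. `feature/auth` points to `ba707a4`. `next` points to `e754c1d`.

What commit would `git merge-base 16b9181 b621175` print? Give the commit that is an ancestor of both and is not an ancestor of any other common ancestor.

Ancestors of 16b9181: {00e612c, 16b9181, 509326f, b03b756, ba707a4, bbfbd08, cb85829, ddf96a3, e39ed7c, ee0d1ea}.
Ancestors of b621175: {00e612c, 509326f, b03b756, b621175, ba707a4, bbfbd08, cb85829, ddf96a3, ee0d1ea}.
Common ancestors: {00e612c, 509326f, b03b756, ba707a4, bbfbd08, cb85829, ddf96a3, ee0d1ea}.
Among these, b03b756 is not an ancestor of any other common ancestor — it is the merge base.

b03b756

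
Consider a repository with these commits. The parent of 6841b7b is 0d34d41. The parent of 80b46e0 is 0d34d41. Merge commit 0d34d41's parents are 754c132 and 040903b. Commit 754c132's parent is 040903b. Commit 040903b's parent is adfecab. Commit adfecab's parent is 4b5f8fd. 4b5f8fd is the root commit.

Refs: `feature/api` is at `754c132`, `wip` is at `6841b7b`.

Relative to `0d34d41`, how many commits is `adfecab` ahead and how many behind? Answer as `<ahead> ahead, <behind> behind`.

0 ahead, 3 behind

Reachable from adfecab: {4b5f8fd, adfecab}.
Reachable from 0d34d41: {040903b, 0d34d41, 4b5f8fd, 754c132, adfecab}.
Only in adfecab's history (ahead): {} — 0.
Only in 0d34d41's history (behind): {040903b, 0d34d41, 754c132} — 3.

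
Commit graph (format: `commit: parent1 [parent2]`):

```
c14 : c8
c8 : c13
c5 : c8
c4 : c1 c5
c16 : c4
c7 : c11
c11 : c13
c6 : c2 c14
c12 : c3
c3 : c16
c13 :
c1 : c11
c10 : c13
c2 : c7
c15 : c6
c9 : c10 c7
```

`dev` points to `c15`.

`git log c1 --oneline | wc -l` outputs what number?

Walking parent pointers from c1: reachable set = {c1, c11, c13}.
That is 3 commits.

3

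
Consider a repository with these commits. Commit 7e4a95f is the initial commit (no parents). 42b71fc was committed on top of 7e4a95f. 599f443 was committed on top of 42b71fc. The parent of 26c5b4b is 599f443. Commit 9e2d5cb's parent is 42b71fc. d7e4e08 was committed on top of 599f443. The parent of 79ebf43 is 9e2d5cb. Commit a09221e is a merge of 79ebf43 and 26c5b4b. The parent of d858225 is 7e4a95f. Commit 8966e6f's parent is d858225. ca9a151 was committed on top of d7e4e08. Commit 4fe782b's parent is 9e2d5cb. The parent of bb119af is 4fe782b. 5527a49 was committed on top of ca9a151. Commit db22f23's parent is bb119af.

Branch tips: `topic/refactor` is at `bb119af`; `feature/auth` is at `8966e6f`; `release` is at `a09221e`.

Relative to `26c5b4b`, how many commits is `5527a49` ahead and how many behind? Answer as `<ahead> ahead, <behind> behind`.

3 ahead, 1 behind

Reachable from 5527a49: {42b71fc, 5527a49, 599f443, 7e4a95f, ca9a151, d7e4e08}.
Reachable from 26c5b4b: {26c5b4b, 42b71fc, 599f443, 7e4a95f}.
Only in 5527a49's history (ahead): {5527a49, ca9a151, d7e4e08} — 3.
Only in 26c5b4b's history (behind): {26c5b4b} — 1.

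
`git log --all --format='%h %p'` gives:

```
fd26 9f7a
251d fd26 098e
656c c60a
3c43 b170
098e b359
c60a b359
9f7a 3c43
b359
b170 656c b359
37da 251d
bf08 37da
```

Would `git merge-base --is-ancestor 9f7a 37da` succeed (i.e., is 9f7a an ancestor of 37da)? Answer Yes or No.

Yes

Ancestors of 37da (commits reachable by following parents): {098e, 251d, 37da, 3c43, 656c, 9f7a, b170, b359, c60a, fd26}.
9f7a is in that set, so it is an ancestor of 37da.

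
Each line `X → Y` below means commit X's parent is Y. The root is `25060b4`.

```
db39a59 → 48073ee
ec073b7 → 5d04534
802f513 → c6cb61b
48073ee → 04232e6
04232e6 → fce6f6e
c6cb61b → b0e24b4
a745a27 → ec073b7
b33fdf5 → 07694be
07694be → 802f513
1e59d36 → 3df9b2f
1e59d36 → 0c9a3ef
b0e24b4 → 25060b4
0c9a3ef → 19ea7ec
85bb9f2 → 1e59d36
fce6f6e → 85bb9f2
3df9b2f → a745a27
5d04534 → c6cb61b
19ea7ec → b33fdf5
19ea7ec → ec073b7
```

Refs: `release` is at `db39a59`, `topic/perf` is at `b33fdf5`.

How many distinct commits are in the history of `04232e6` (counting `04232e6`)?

16

Walking parent pointers from 04232e6: reachable set = {04232e6, 07694be, 0c9a3ef, 19ea7ec, 1e59d36, 25060b4, 3df9b2f, 5d04534, 802f513, 85bb9f2, a745a27, b0e24b4, b33fdf5, c6cb61b, ec073b7, fce6f6e}.
That is 16 commits.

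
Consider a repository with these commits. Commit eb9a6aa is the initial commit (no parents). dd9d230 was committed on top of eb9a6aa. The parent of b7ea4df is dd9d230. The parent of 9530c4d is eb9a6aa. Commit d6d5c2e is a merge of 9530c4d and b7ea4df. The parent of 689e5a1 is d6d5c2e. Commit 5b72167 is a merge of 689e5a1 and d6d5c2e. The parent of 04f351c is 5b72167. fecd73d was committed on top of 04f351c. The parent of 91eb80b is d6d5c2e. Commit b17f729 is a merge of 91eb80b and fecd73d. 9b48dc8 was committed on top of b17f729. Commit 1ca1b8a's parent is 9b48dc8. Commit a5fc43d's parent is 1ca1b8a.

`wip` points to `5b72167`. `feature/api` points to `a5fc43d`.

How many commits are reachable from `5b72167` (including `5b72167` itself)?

Walking parent pointers from 5b72167: reachable set = {5b72167, 689e5a1, 9530c4d, b7ea4df, d6d5c2e, dd9d230, eb9a6aa}.
That is 7 commits.

7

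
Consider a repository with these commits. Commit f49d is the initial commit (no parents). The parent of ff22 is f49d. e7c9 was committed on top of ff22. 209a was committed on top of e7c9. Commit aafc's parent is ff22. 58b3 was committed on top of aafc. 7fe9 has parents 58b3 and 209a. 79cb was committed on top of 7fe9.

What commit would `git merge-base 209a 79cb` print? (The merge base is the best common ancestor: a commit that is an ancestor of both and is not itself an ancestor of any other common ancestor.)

209a

Ancestors of 209a: {209a, e7c9, f49d, ff22}.
Ancestors of 79cb: {209a, 58b3, 79cb, 7fe9, aafc, e7c9, f49d, ff22}.
Common ancestors: {209a, e7c9, f49d, ff22}.
Among these, 209a is not an ancestor of any other common ancestor — it is the merge base.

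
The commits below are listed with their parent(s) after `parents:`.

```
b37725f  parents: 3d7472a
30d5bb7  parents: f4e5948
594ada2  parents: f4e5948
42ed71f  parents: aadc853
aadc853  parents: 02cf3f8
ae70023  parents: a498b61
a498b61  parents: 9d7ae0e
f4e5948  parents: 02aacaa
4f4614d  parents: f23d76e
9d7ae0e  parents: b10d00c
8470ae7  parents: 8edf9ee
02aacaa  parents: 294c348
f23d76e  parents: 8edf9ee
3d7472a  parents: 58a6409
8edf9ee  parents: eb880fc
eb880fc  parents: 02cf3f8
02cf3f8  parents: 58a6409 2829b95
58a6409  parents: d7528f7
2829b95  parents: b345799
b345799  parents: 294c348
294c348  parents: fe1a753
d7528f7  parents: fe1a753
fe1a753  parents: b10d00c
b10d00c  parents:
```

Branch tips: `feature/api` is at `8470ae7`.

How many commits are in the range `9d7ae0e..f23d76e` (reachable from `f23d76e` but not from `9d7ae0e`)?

10

Reachable from f23d76e: {02cf3f8, 2829b95, 294c348, 58a6409, 8edf9ee, b10d00c, b345799, d7528f7, eb880fc, f23d76e, fe1a753}.
Reachable from 9d7ae0e: {9d7ae0e, b10d00c}.
In f23d76e's history but not 9d7ae0e's: {02cf3f8, 2829b95, 294c348, 58a6409, 8edf9ee, b345799, d7528f7, eb880fc, f23d76e, fe1a753} — 10 commits.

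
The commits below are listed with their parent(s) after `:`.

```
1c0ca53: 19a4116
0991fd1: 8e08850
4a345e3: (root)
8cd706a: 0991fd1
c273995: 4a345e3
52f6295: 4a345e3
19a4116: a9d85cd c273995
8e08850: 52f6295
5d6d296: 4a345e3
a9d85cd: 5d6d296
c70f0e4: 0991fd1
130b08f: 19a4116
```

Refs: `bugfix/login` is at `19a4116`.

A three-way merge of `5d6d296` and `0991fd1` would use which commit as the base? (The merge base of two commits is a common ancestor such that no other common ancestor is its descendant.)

4a345e3

Ancestors of 5d6d296: {4a345e3, 5d6d296}.
Ancestors of 0991fd1: {0991fd1, 4a345e3, 52f6295, 8e08850}.
Common ancestors: {4a345e3}.
The only common ancestor is 4a345e3, so it is the merge base.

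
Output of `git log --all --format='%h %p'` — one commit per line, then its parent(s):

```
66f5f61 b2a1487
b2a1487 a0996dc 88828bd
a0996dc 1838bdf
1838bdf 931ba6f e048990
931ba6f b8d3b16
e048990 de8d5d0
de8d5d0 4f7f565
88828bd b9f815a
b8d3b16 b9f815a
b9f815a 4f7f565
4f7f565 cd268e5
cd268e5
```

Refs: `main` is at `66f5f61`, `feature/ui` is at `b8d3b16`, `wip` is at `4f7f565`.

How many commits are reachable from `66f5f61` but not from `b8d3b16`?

8

Reachable from 66f5f61: {1838bdf, 4f7f565, 66f5f61, 88828bd, 931ba6f, a0996dc, b2a1487, b8d3b16, b9f815a, cd268e5, de8d5d0, e048990}.
Reachable from b8d3b16: {4f7f565, b8d3b16, b9f815a, cd268e5}.
In 66f5f61's history but not b8d3b16's: {1838bdf, 66f5f61, 88828bd, 931ba6f, a0996dc, b2a1487, de8d5d0, e048990} — 8 commits.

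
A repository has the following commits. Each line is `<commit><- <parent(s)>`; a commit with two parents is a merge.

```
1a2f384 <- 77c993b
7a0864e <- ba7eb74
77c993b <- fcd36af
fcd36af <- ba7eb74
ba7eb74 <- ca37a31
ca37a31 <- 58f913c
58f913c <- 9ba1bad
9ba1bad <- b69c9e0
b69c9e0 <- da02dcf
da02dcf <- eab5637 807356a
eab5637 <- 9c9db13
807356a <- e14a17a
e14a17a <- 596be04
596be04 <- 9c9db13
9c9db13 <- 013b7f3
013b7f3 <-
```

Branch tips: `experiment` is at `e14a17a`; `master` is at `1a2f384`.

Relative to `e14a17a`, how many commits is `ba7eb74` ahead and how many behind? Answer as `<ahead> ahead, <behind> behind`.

Reachable from ba7eb74: {013b7f3, 58f913c, 596be04, 807356a, 9ba1bad, 9c9db13, b69c9e0, ba7eb74, ca37a31, da02dcf, e14a17a, eab5637}.
Reachable from e14a17a: {013b7f3, 596be04, 9c9db13, e14a17a}.
Only in ba7eb74's history (ahead): {58f913c, 807356a, 9ba1bad, b69c9e0, ba7eb74, ca37a31, da02dcf, eab5637} — 8.
Only in e14a17a's history (behind): {} — 0.

8 ahead, 0 behind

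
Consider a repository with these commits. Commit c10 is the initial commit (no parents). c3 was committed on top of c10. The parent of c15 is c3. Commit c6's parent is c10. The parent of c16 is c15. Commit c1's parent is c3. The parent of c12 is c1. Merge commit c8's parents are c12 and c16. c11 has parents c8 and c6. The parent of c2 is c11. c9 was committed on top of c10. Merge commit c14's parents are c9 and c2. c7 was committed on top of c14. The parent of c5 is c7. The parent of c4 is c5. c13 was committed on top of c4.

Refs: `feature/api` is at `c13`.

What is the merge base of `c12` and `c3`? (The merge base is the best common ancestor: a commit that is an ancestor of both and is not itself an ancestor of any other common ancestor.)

Ancestors of c12: {c1, c10, c12, c3}.
Ancestors of c3: {c10, c3}.
Common ancestors: {c10, c3}.
Among these, c3 is not an ancestor of any other common ancestor — it is the merge base.

c3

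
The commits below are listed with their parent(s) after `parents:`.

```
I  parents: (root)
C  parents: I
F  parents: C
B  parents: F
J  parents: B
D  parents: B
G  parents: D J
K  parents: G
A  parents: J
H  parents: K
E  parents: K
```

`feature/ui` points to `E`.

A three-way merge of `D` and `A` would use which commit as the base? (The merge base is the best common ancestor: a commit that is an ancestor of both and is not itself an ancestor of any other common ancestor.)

Ancestors of D: {B, C, D, F, I}.
Ancestors of A: {A, B, C, F, I, J}.
Common ancestors: {B, C, F, I}.
Among these, B is not an ancestor of any other common ancestor — it is the merge base.

B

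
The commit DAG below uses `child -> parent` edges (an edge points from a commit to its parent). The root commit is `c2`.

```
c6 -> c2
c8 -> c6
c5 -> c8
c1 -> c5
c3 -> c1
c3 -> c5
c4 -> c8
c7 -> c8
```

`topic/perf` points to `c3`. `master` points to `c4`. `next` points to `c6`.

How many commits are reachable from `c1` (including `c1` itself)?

Walking parent pointers from c1: reachable set = {c1, c2, c5, c6, c8}.
That is 5 commits.

5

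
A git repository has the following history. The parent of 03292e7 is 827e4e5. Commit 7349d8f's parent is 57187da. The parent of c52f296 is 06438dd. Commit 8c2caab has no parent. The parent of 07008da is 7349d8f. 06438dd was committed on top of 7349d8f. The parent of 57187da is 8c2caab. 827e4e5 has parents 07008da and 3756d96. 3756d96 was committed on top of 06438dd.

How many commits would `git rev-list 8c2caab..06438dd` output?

3

Reachable from 06438dd: {06438dd, 57187da, 7349d8f, 8c2caab}.
Reachable from 8c2caab: {8c2caab}.
In 06438dd's history but not 8c2caab's: {06438dd, 57187da, 7349d8f} — 3 commits.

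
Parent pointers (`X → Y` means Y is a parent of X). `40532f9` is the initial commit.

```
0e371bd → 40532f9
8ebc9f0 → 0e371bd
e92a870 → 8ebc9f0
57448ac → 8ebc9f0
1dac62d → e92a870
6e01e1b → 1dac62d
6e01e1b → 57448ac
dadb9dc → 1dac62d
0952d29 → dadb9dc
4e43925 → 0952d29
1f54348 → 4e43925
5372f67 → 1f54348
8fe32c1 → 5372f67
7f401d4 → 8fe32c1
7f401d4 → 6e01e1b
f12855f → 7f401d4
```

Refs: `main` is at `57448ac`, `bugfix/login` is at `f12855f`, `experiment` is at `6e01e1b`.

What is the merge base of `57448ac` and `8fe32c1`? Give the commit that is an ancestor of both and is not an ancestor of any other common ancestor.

8ebc9f0

Ancestors of 57448ac: {0e371bd, 40532f9, 57448ac, 8ebc9f0}.
Ancestors of 8fe32c1: {0952d29, 0e371bd, 1dac62d, 1f54348, 40532f9, 4e43925, 5372f67, 8ebc9f0, 8fe32c1, dadb9dc, e92a870}.
Common ancestors: {0e371bd, 40532f9, 8ebc9f0}.
Among these, 8ebc9f0 is not an ancestor of any other common ancestor — it is the merge base.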